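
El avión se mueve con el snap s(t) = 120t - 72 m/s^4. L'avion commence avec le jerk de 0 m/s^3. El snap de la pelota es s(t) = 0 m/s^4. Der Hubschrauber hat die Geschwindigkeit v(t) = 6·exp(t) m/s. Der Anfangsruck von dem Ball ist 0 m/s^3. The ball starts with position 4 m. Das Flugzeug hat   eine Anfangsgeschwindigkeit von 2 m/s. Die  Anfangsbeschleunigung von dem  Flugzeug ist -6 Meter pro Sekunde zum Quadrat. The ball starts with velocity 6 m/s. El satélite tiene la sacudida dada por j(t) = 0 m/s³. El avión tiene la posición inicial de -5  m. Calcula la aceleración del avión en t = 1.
Necesitamos integrar nuestra ecuación del snap s(t) = 120·t - 72 2 veces. La integral del snap, con j(0) = 0, da la sacudida: j(t) = 12·t·(5·t - 6). La integral de la sacudida, con a(0) = -6, da la aceleración: a(t) = 20·t^3 - 36·t^2 - 6. Usando a(t) = 20·t^3 - 36·t^2 - 6 y sustituyendo t = 1, encontramos a = -22.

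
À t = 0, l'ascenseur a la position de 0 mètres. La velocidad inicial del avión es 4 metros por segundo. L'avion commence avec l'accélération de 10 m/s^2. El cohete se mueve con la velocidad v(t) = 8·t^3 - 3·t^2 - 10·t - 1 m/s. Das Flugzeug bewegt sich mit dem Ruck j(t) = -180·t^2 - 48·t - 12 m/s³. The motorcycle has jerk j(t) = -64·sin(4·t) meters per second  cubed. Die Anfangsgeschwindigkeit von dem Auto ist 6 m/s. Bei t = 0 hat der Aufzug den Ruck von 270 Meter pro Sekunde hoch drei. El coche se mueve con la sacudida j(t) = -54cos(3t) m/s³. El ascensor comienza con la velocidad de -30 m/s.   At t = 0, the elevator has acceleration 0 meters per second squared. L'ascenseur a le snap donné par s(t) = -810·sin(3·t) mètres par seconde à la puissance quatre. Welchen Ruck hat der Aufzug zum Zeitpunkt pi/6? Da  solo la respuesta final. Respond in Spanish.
j(pi/6) = 0.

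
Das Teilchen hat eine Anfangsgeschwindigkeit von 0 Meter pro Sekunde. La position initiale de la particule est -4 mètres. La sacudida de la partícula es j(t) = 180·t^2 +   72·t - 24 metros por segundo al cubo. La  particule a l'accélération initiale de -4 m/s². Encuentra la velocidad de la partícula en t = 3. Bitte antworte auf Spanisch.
Necesitamos integrar nuestra ecuación de la sacudida j(t) = 180·t^2 + 72·t - 24 2 veces. La integral de la sacudida es la aceleración. Usando a(0) = -4, obtenemos a(t) = 60·t^3 + 36·t^2 - 24·t - 4. La integral de la aceleración es la velocidad. Usando v(0) = 0, obtenemos v(t) = t·(15·t^3 + 12·t^2 - 12·t - 4). Usando v(t) = t·(15·t^3 + 12·t^2 - 12·t - 4) y sustituyendo t = 3, encontramos v = 1419.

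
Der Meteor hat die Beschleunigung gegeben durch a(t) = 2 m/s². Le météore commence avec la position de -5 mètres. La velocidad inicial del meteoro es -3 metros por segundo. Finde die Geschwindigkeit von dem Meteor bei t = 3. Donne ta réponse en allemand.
Ausgehend von der Beschleunigung a(t) = 2, nehmen wir 1 Stammfunktion. Durch Integration von der Beschleunigung und Verwendung der Anfangsbedingung v(0) = -3, erhalten wir v(t) = 2·t - 3. Mit v(t) = 2·t - 3 und Einsetzen von t = 3, finden wir v = 3.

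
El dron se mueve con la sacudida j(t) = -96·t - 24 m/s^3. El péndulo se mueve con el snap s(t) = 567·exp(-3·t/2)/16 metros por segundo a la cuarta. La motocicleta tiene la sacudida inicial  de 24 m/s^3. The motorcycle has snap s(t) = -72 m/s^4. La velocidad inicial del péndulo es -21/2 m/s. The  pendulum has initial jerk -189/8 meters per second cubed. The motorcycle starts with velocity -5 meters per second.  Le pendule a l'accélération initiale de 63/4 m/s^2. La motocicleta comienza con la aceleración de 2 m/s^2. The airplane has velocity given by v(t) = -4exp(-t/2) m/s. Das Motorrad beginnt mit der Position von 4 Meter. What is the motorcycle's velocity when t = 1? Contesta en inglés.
To find the answer, we compute 3 integrals of s(t) = -72. Finding the integral of s(t) and using j(0) = 24: j(t) = 24 - 72·t. Finding the integral of j(t) and using a(0) = 2: a(t) = -36·t^2 + 24·t + 2. Finding the integral of a(t) and using v(0) = -5: v(t) = -12·t^3 + 12·t^2 + 2·t - 5. From the given velocity equation v(t) = -12·t^3 + 12·t^2 + 2·t - 5, we substitute t = 1 to get v = -3.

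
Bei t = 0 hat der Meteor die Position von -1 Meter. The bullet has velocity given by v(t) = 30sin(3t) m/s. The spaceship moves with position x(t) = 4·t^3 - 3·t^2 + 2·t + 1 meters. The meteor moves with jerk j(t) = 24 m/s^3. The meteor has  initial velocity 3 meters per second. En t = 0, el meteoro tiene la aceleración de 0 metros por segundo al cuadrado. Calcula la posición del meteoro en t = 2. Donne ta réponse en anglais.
To find the answer, we compute 3 antiderivatives of j(t) = 24. The antiderivative of jerk, with a(0) = 0, gives acceleration: a(t) = 24·t. Taking ∫a(t)dt and applying v(0) = 3, we find v(t) = 12·t^2 + 3. Taking ∫v(t)dt and applying x(0) = -1, we find x(t) = 4·t^3 + 3·t - 1. Using x(t) = 4·t^3 + 3·t - 1 and substituting t = 2, we find x = 37.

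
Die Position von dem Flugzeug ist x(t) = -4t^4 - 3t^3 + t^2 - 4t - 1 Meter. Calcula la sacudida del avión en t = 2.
Debemos derivar nuestra ecuación de la posición x(t) = -4·t^4 - 3·t^3 + t^2 - 4·t - 1 3 veces. La derivada de la posición da la velocidad: v(t) = -16·t^3 - 9·t^2 + 2·t - 4. Derivando la velocidad, obtenemos la aceleración: a(t) = -48·t^2 - 18·t + 2. La derivada de la aceleración da la sacudida: j(t) = -96·t - 18. Tenemos la sacudida j(t) = -96·t - 18. Sustituyendo t = 2: j(2) = -210.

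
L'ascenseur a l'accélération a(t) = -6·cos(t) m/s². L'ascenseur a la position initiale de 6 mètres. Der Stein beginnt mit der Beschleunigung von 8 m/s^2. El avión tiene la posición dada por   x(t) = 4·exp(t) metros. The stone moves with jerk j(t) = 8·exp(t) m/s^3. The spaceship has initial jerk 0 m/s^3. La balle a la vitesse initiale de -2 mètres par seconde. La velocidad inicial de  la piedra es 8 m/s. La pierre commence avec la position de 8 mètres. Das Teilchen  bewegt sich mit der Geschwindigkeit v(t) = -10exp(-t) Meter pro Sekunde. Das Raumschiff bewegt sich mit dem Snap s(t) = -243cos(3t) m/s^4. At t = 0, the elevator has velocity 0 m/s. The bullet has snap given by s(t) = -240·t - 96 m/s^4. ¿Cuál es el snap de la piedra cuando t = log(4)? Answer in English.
We must differentiate our jerk equation j(t) = 8·exp(t) 1 time. Taking d/dt of j(t), we find s(t) = 8·exp(t). We have snap s(t) = 8·exp(t). Substituting t = log(4): s(log(4)) = 32.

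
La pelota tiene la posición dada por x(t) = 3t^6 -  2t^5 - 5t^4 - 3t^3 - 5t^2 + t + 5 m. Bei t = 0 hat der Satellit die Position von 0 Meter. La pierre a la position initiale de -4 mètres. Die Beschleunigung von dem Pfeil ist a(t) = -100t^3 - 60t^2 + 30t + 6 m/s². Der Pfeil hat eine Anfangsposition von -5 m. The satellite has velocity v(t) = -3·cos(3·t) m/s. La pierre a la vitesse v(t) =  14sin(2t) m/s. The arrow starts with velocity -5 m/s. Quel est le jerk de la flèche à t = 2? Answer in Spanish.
Partiendo de la aceleración a(t) = -100·t^3 - 60·t^2 + 30·t + 6, tomamos 1 derivada. La derivada de la aceleración da la sacudida: j(t) = -300·t^2 - 120·t + 30. Tenemos la sacudida j(t) = -300·t^2 - 120·t + 30. Sustituyendo t = 2: j(2) = -1410.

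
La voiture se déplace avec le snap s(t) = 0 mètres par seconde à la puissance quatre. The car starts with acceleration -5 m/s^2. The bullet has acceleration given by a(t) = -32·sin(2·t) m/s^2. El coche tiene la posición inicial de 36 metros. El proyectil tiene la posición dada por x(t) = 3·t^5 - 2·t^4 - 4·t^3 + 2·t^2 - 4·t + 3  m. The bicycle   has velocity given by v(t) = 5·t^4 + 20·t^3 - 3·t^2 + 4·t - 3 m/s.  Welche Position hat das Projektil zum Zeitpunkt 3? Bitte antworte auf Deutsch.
Mit x(t) = 3·t^5 - 2·t^4 - 4·t^3 + 2·t^2 - 4·t + 3 und Einsetzen von t = 3, finden wir x = 468.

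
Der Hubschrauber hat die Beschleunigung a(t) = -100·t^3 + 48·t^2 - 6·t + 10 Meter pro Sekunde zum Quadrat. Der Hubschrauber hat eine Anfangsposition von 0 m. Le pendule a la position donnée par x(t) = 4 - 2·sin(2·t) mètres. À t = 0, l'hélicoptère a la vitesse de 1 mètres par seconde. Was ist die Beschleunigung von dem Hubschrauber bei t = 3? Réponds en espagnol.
Usando a(t) = -100·t^3 + 48·t^2 - 6·t + 10 y sustituyendo t = 3, encontramos a = -2276.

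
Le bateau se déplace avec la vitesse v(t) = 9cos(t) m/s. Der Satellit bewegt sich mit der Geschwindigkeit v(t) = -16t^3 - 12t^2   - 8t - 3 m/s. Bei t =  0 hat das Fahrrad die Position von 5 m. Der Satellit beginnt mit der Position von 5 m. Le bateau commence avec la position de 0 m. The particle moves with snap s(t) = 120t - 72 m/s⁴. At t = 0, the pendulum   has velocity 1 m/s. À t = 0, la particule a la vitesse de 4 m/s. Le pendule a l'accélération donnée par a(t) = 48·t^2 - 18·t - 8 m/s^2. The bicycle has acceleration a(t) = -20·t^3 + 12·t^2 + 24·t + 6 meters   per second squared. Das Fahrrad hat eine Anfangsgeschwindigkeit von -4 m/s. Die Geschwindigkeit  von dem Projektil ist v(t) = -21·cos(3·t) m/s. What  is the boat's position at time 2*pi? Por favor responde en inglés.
To solve this, we need to take 1 integral of our velocity equation v(t) = 9·cos(t). Taking ∫v(t)dt and applying x(0) = 0, we find x(t) = 9·sin(t). We have position x(t) = 9·sin(t). Substituting t = 2*pi: x(2*pi) = 0.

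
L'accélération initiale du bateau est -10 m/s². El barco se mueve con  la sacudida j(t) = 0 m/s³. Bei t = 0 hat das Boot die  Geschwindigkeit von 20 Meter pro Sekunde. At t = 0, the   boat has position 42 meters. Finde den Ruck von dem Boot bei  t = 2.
Mit j(t) = 0 und Einsetzen von t = 2, finden wir j = 0.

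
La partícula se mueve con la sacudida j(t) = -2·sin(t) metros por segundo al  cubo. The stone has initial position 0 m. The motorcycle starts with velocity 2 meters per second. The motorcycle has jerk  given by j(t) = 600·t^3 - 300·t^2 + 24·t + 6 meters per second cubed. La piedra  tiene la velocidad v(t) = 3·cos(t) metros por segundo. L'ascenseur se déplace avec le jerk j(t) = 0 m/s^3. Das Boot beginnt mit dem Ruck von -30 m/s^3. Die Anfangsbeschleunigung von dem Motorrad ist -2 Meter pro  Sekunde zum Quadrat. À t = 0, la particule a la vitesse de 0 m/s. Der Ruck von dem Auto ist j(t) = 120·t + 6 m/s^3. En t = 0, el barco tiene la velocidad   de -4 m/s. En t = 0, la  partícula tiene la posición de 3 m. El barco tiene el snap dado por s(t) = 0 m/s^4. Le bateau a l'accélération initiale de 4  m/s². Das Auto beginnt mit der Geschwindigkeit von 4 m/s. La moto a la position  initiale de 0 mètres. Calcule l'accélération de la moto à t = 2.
Nous devons intégrer notre équation du jerk j(t) = 600·t^3 - 300·t^2 + 24·t + 6 1 fois. L'intégrale du jerk est l'accélération. En utilisant a(0) = -2, nous obtenons a(t) = 150·t^4 - 100·t^3 + 12·t^2 + 6·t - 2. Nous avons l'accélération a(t) = 150·t^4 - 100·t^3 + 12·t^2 + 6·t - 2. En substituant t = 2: a(2) = 1658.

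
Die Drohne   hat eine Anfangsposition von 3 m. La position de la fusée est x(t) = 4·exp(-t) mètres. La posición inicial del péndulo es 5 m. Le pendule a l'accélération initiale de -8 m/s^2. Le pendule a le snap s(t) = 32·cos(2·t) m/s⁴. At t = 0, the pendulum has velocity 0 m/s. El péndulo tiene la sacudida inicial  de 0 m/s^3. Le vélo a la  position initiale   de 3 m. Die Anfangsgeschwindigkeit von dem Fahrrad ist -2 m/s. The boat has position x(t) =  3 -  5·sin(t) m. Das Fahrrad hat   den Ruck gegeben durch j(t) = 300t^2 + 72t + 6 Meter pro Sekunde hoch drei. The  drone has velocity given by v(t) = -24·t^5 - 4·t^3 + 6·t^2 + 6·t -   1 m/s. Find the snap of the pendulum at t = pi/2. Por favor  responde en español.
Usando s(t) = 32·cos(2·t) y sustituyendo t = pi/2, encontramos s = -32.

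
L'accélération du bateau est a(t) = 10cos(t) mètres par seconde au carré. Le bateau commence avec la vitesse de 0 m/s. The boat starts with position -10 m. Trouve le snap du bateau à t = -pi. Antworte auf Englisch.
To solve this, we need to take 2 derivatives of our acceleration equation a(t) = 10·cos(t). Differentiating acceleration, we get jerk: j(t) = -10·sin(t). Taking d/dt of j(t), we find s(t) = -10·cos(t). From the given snap equation s(t) = -10·cos(t), we substitute t = -pi to get s = 10.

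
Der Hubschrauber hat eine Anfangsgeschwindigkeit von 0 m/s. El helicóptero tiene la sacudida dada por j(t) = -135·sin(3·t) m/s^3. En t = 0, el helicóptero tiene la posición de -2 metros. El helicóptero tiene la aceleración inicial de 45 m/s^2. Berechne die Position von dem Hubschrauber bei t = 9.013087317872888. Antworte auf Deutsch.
Wir müssen das Integral unserer Gleichung für den Ruck j(t) = -135·sin(3·t) 3-mal finden. Das Integral von dem Ruck ist die Beschleunigung. Mit a(0) = 45 erhalten wir a(t) = 45·cos(3·t). Durch Integration von der Beschleunigung und Verwendung der Anfangsbedingung v(0) = 0, erhalten wir v(t) = 15·sin(3·t). Das Integral von der Geschwindigkeit, mit x(0) = -2, ergibt die Position: x(t) = 3 - 5·cos(3·t). Wir haben die Position x(t) = 3 - 5·cos(3·t). Durch Einsetzen von t = 9.013087317872888: x(9.013087317872888) = 4.64726606295935.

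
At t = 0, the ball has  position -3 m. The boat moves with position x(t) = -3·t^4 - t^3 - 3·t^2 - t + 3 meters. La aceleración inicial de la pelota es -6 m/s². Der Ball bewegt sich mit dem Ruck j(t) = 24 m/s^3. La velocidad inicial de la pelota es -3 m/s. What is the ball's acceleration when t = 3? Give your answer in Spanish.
Debemos encontrar la integral de nuestra ecuación de la sacudida j(t) = 24 1 vez. La integral de la sacudida es la aceleración. Usando a(0) = -6, obtenemos a(t) = 24·t - 6. Tenemos la aceleración a(t) = 24·t - 6. Sustituyendo t = 3: a(3) = 66.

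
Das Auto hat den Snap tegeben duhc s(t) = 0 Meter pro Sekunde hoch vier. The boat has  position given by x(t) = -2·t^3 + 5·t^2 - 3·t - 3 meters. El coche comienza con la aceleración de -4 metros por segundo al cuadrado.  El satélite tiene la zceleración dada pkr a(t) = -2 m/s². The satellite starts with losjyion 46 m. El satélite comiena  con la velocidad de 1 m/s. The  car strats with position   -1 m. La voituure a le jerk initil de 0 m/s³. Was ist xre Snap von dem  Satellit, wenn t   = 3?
Ausgehend von der Beschleunigung a(t) = -2, nehmen wir 2 Ableitungen. Die Ableitung von der Beschleunigung ergibt den Ruck: j(t) = 0. Die Ableitung von dem Ruck ergibt den Snap: s(t) = 0. Aus der Gleichung für den Snap s(t) = 0, setzen wir t = 3 ein und erhalten s = 0.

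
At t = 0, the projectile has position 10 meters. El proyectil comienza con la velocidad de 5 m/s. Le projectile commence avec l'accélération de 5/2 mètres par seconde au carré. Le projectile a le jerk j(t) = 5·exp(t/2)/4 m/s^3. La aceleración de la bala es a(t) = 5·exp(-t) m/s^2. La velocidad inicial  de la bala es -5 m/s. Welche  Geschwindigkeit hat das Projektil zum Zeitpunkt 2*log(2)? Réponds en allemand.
Wir müssen unsere Gleichung für den Ruck j(t) = 5·exp(t/2)/4 2-mal integrieren. Die Stammfunktion von dem Ruck ist die Beschleunigung. Mit a(0) = 5/2 erhalten wir a(t) = 5·exp(t/2)/2. Mit ∫a(t)dt und Anwendung von v(0) = 5, finden wir v(t) = 5·exp(t/2). Mit v(t) = 5·exp(t/2) und Einsetzen von t = 2*log(2), finden wir v = 10.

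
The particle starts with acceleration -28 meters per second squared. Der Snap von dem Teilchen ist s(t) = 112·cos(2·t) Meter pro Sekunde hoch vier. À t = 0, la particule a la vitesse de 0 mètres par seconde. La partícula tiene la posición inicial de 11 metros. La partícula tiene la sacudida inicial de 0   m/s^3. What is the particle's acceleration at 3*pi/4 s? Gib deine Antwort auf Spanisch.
Necesitamos integrar nuestra ecuación del snap s(t) = 112·cos(2·t) 2 veces. La antiderivada del snap es la sacudida. Usando j(0) = 0, obtenemos j(t) = 56·sin(2·t). La antiderivada de la sacudida es la aceleración. Usando a(0) = -28, obtenemos a(t) = -28·cos(2·t). Tenemos la aceleración a(t) = -28·cos(2·t). Sustituyendo t = 3*pi/4: a(3*pi/4) = 0.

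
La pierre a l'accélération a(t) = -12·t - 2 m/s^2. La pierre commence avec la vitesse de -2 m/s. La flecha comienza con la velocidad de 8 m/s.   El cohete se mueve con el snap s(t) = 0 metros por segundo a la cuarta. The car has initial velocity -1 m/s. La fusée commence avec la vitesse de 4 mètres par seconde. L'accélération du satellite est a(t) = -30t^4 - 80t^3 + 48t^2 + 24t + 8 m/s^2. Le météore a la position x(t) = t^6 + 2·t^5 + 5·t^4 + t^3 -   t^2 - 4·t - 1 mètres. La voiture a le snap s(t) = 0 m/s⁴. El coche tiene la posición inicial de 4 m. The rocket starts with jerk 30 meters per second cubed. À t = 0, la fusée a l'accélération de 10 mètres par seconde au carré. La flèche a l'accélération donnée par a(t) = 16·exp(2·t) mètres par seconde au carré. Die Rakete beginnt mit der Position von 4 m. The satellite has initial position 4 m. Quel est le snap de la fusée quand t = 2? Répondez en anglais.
From the given snap equation s(t) = 0, we substitute t = 2 to get s = 0.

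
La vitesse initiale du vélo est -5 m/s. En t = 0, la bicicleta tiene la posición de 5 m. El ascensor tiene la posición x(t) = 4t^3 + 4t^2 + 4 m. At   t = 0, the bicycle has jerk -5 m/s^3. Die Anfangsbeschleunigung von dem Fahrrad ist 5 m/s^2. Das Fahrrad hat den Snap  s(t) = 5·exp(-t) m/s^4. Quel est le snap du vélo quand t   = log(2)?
En utilisant s(t) = 5·exp(-t) et en substituant t = log(2), nous trouvons s = 5/2.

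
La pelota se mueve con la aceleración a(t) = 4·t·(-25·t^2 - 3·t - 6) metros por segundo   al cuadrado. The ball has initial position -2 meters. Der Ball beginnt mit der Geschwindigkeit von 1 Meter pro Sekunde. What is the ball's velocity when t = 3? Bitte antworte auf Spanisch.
Debemos encontrar la antiderivada de nuestra ecuación de la aceleración a(t) = 4·t·(-25·t^2 - 3·t - 6) 1 vez. Integrando la aceleración y usando la condición inicial v(0) = 1, obtenemos v(t) = -25·t^4 - 4·t^3 - 12·t^2 + 1. Usando v(t) = -25·t^4 - 4·t^3 - 12·t^2 + 1 y sustituyendo t = 3, encontramos v = -2240.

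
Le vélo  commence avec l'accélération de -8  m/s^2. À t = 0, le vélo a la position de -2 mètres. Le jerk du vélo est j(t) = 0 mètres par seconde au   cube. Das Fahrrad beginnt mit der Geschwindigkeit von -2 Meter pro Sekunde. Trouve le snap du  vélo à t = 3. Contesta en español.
Debemos derivar nuestra ecuación de la sacudida j(t) = 0 1 vez. La derivada de la sacudida da el snap: s(t) = 0. Tenemos el snap s(t) = 0. Sustituyendo t = 3: s(3) = 0.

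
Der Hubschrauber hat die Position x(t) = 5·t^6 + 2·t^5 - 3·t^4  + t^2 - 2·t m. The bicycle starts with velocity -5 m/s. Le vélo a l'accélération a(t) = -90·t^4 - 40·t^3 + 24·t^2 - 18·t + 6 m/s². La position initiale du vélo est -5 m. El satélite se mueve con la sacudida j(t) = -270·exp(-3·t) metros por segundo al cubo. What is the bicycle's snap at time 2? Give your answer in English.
We must differentiate our acceleration equation a(t) = -90·t^4 - 40·t^3 + 24·t^2 - 18·t + 6 2 times. Differentiating acceleration, we get jerk: j(t) = -360·t^3 - 120·t^2 + 48·t - 18. Differentiating jerk, we get snap: s(t) = -1080·t^2 - 240·t + 48. We have snap s(t) = -1080·t^2 - 240·t + 48. Substituting t = 2: s(2) = -4752.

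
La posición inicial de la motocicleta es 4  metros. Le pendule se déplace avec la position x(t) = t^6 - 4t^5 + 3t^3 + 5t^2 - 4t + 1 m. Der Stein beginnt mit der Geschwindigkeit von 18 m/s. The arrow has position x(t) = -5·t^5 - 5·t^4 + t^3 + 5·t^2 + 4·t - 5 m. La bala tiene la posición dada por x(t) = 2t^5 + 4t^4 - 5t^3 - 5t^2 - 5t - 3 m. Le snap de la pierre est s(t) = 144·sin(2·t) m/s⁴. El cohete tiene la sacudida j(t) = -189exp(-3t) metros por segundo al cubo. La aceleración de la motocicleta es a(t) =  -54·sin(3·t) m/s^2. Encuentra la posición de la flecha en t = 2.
Tenemos la posición x(t) = -5·t^5 - 5·t^4 + t^3 + 5·t^2 + 4·t - 5. Sustituyendo t = 2: x(2) = -209.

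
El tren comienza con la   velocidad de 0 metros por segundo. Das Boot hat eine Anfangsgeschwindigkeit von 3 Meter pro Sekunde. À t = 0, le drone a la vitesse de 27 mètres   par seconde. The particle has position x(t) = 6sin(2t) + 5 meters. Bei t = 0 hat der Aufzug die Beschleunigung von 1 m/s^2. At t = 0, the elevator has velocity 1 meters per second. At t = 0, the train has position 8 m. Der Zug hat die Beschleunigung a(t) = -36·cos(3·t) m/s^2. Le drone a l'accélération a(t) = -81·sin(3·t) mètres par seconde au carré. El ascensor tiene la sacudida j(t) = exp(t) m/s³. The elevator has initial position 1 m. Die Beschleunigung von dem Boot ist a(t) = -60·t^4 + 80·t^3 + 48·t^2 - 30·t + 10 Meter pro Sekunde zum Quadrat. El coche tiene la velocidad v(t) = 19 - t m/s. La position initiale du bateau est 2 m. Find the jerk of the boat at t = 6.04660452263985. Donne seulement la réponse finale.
At t = 6.04660452263985, j = -43732.1801458921.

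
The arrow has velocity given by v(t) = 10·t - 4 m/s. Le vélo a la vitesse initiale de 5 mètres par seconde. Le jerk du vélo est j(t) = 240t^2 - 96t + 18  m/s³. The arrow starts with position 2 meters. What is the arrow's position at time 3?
Starting from velocity v(t) = 10·t - 4, we take 1 integral. Finding the integral of v(t) and using x(0) = 2: x(t) = 5·t^2 - 4·t + 2. Using x(t) = 5·t^2 - 4·t + 2 and substituting t = 3, we find x = 35.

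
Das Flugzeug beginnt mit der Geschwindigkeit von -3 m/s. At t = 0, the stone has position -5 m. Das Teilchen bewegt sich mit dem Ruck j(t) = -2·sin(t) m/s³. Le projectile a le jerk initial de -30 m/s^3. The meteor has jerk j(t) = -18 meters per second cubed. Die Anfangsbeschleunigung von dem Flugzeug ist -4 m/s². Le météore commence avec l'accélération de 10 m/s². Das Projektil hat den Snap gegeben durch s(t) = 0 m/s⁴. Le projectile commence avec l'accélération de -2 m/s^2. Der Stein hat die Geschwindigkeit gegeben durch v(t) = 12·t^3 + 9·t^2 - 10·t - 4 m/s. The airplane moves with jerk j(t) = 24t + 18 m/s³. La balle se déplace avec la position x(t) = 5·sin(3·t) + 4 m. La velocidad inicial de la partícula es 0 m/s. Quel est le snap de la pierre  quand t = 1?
Nous devons dériver notre équation de la vitesse v(t) = 12·t^3 + 9·t^2 - 10·t - 4 3 fois. La dérivée de la vitesse donne l'accélération: a(t) = 36·t^2 + 18·t - 10. En prenant d/dt de a(t), nous trouvons j(t) = 72·t + 18. En prenant d/dt de j(t), nous trouvons s(t) = 72. Nous avons le snap s(t) = 72. En substituant t = 1: s(1) = 72.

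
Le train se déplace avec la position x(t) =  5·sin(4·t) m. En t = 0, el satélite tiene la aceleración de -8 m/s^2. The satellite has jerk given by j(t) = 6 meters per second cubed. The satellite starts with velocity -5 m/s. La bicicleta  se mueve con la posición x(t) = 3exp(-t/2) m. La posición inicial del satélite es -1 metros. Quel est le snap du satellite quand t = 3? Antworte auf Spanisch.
Para resolver esto, necesitamos tomar 1 derivada de nuestra ecuación de la sacudida j(t) = 6. La derivada de la sacudida da el snap: s(t) = 0. De la ecuación del snap s(t) = 0, sustituimos t = 3 para obtener s = 0.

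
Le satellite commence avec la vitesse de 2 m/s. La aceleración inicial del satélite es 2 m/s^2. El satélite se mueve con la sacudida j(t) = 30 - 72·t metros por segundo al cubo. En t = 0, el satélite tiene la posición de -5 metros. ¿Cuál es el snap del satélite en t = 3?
Debemos derivar nuestra ecuación de la sacudida j(t) = 30 - 72·t 1 vez. Derivando la sacudida, obtenemos el snap: s(t) = -72. Usando s(t) = -72 y sustituyendo t = 3, encontramos s = -72.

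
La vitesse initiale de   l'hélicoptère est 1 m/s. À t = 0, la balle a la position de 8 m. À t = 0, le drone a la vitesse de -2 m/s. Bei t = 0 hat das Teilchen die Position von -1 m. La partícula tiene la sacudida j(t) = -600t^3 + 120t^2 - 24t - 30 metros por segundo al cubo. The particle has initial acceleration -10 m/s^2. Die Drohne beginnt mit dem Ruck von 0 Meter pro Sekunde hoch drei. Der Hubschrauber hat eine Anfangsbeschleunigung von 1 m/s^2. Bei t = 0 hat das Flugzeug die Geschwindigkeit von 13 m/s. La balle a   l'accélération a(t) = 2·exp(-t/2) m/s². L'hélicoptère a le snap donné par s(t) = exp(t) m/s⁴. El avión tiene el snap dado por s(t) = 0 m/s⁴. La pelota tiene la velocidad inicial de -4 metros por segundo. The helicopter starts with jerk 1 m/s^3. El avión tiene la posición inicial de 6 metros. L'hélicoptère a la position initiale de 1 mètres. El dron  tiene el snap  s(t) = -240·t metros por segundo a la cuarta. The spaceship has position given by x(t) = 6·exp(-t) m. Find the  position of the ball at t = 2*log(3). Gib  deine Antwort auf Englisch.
Starting from acceleration a(t) = 2·exp(-t/2), we take 2 antiderivatives. Finding the antiderivative of a(t) and using v(0) = -4: v(t) = -4·exp(-t/2). Taking ∫v(t)dt and applying x(0) = 8, we find x(t) = 8·exp(-t/2). From the given position equation x(t) = 8·exp(-t/2), we substitute t = 2*log(3) to get x = 8/3.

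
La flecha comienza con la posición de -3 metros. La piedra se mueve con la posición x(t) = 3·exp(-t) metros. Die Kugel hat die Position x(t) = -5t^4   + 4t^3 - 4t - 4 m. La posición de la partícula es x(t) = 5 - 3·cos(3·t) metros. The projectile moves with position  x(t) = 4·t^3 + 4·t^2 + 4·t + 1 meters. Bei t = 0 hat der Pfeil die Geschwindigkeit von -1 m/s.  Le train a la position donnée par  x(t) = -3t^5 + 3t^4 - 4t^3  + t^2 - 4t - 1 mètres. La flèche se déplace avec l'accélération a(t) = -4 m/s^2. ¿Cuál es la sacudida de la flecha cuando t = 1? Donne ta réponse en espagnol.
Para resolver esto, necesitamos tomar 1 derivada de nuestra ecuación de la aceleración a(t) = -4. La derivada de la aceleración da la sacudida: j(t) = 0. De la ecuación de la sacudida j(t) = 0, sustituimos t = 1 para obtener j = 0.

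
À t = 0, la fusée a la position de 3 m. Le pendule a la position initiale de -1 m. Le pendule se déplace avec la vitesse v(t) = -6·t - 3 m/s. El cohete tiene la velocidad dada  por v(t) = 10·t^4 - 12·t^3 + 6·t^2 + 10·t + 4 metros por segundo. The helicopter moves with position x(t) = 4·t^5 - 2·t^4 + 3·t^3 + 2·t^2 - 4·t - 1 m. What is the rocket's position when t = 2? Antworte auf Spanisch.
Partiendo de la velocidad v(t) = 10·t^4 - 12·t^3 + 6·t^2 + 10·t + 4, tomamos 1 integral. Tomando ∫v(t)dt y aplicando x(0) = 3, encontramos x(t) = 2·t^5 - 3·t^4 + 2·t^3 + 5·t^2 + 4·t + 3. Usando x(t) = 2·t^5 - 3·t^4 + 2·t^3 + 5·t^2 + 4·t + 3 y sustituyendo t = 2, encontramos x = 63.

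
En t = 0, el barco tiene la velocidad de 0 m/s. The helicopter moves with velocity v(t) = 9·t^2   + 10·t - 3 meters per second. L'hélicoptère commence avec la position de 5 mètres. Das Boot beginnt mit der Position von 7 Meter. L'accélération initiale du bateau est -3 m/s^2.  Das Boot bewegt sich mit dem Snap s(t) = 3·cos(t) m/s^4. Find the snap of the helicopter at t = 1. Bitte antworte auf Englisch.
To solve this, we need to take 3 derivatives of our velocity equation v(t) = 9·t^2 + 10·t - 3. The derivative of velocity gives acceleration: a(t) = 18·t + 10. Taking d/dt of a(t), we find j(t) = 18. The derivative of jerk gives snap: s(t) = 0. From the given snap equation s(t) = 0, we substitute t = 1 to get s = 0.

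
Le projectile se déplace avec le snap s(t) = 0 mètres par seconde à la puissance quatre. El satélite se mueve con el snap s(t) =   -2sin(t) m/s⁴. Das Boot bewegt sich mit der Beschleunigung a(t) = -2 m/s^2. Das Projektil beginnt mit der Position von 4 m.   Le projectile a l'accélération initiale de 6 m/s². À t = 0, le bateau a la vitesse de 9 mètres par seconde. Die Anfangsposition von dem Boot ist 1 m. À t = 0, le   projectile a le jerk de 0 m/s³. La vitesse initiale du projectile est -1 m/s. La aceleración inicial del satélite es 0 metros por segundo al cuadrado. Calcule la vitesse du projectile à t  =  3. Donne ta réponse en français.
Nous devons trouver l'intégrale de notre équation du snap s(t) = 0 3 fois. En prenant ∫s(t)dt et en appliquant j(0) = 0, nous trouvons j(t) = 0. La primitive du jerk, avec a(0) = 6, donne l'accélération: a(t) = 6. L'intégrale de l'accélération est la vitesse. En utilisant v(0) = -1, nous obtenons v(t) = 6·t - 1. En utilisant v(t) = 6·t - 1 et en substituant t = 3, nous trouvons v = 17.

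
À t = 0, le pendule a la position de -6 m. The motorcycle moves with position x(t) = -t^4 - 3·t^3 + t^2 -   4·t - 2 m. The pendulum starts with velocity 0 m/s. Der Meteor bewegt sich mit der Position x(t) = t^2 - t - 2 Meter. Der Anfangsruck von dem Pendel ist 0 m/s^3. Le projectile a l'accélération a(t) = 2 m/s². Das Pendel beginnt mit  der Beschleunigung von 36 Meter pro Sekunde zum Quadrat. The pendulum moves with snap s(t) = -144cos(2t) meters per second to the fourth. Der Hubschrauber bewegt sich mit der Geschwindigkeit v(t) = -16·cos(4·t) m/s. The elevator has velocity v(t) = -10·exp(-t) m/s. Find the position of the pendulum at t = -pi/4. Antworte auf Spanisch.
Para resolver esto, necesitamos tomar 4 antiderivadas de nuestra ecuación del snap s(t) = -144·cos(2·t). La integral del snap, con j(0) = 0, da la sacudida: j(t) = -72·sin(2·t). La antiderivada de la sacudida es la aceleración. Usando a(0) = 36, obtenemos a(t) = 36·cos(2·t). La integral de la aceleración es la velocidad. Usando v(0) = 0, obtenemos v(t) = 18·sin(2·t). Integrando la velocidad y usando la condición inicial x(0) = -6, obtenemos x(t) = 3 - 9·cos(2·t). Tenemos la posición x(t) = 3 - 9·cos(2·t). Sustituyendo t = -pi/4: x(-pi/4) = 3.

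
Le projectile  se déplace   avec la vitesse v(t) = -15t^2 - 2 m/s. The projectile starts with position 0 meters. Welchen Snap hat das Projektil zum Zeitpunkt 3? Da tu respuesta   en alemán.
Ausgehend von der Geschwindigkeit v(t) = -15·t^2 - 2, nehmen wir 3 Ableitungen. Durch Ableiten von der Geschwindigkeit erhalten wir die Beschleunigung: a(t) = -30·t. Mit d/dt von a(t) finden wir j(t) = -30. Mit d/dt von j(t) finden wir s(t) = 0. Mit s(t) = 0 und Einsetzen von t = 3, finden wir s = 0.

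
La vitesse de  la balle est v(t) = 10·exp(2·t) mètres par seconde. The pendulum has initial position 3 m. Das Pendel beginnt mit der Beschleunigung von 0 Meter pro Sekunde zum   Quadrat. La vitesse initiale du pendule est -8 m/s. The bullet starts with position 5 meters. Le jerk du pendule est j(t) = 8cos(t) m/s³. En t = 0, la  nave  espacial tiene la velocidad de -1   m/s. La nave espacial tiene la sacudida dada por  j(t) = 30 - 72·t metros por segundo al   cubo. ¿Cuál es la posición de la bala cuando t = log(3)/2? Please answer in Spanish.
Partiendo de la velocidad v(t) = 10·exp(2·t), tomamos 1 integral. La integral de la velocidad es la posición. Usando x(0) = 5, obtenemos x(t) = 5·exp(2·t). Usando x(t) = 5·exp(2·t) y sustituyendo t = log(3)/2, encontramos x = 15.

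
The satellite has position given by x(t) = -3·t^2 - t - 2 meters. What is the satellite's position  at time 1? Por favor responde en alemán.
Aus der Gleichung für die Position x(t) = -3·t^2 - t - 2, setzen wir t = 1 ein und erhalten x = -6.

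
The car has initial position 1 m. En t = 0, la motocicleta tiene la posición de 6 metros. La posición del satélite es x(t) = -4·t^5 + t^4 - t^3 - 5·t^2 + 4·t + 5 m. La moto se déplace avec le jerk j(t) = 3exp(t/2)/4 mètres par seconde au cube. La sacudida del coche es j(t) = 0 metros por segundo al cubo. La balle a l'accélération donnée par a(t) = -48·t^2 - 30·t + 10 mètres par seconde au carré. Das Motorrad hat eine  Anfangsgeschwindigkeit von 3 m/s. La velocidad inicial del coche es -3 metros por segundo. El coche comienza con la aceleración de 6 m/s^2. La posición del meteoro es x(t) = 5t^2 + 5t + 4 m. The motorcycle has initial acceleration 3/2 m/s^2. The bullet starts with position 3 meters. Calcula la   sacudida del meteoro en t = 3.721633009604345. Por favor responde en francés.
Nous devons dériver notre équation de la position x(t) = 5·t^2 + 5·t + 4 3 fois. En prenant d/dt de x(t), nous trouvons v(t) = 10·t + 5. En dérivant la vitesse, nous obtenons l'accélération: a(t) = 10. La dérivée de l'accélération donne le jerk: j(t) = 0. De l'équation du jerk j(t) = 0, nous substituons t = 3.721633009604345 pour obtenir j = 0.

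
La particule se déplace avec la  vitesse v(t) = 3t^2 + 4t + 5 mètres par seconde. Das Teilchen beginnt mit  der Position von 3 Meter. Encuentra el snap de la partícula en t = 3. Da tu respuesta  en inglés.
To solve this, we need to take 3 derivatives of our velocity equation v(t) = 3·t^2 + 4·t + 5. Taking d/dt of v(t), we find a(t) = 6·t + 4. Differentiating acceleration, we get jerk: j(t) = 6. The derivative of jerk gives snap: s(t) = 0. We have snap s(t) = 0. Substituting t = 3: s(3) = 0.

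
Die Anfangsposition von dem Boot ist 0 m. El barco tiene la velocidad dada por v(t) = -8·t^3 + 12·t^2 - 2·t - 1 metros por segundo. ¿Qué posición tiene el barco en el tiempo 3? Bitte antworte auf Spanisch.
Debemos encontrar la integral de nuestra ecuación de la velocidad v(t) = -8·t^3 + 12·t^2 - 2·t - 1 1 vez. Integrando la velocidad y usando la condición inicial x(0) = 0, obtenemos x(t) = -2·t^4 + 4·t^3 - t^2 - t. Usando x(t) = -2·t^4 + 4·t^3 - t^2 - t y sustituyendo t = 3, encontramos x = -66.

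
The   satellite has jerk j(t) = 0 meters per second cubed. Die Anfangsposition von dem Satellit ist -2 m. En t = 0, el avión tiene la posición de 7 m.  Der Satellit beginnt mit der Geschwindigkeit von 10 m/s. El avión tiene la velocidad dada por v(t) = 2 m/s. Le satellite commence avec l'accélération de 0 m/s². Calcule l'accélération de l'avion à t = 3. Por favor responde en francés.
Nous devons dériver notre équation de la vitesse v(t) = 2 1 fois. En prenant d/dt de v(t), nous trouvons a(t) = 0. En utilisant a(t) = 0 et en substituant t = 3, nous trouvons a = 0.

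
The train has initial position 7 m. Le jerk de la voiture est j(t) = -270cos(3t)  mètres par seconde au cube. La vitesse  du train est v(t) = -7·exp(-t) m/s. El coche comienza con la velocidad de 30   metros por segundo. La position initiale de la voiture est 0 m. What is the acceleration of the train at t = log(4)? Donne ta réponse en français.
Pour résoudre ceci, nous devons prendre 1 dérivée de notre équation de la vitesse v(t) = -7·exp(-t). La dérivée de la vitesse donne l'accélération: a(t) = 7·exp(-t). En utilisant a(t) = 7·exp(-t) et en substituant t = log(4), nous trouvons a = 7/4.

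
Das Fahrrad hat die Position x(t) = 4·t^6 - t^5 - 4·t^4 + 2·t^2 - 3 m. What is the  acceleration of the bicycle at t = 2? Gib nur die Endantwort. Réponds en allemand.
Die Beschleunigung bei t = 2 ist a = 1572.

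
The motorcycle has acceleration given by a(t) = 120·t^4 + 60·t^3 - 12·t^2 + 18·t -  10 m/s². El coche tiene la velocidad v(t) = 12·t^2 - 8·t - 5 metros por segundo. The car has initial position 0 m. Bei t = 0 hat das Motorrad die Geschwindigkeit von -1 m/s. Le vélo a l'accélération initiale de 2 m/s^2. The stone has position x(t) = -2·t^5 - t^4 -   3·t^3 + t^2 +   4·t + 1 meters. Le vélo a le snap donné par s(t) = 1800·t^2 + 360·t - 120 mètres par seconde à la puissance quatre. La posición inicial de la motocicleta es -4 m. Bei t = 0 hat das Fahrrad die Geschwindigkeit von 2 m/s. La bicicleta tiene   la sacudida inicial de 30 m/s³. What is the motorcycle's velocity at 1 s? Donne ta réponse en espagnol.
Necesitamos integrar nuestra ecuación de la aceleración a(t) = 120·t^4 + 60·t^3 - 12·t^2 + 18·t - 10 1 vez. La integral de la aceleración es la velocidad. Usando v(0) = -1, obtenemos v(t) = 24·t^5 + 15·t^4 - 4·t^3 + 9·t^2 - 10·t - 1. Usando v(t) = 24·t^5 + 15·t^4 - 4·t^3 + 9·t^2 - 10·t - 1 y sustituyendo t = 1, encontramos v = 33.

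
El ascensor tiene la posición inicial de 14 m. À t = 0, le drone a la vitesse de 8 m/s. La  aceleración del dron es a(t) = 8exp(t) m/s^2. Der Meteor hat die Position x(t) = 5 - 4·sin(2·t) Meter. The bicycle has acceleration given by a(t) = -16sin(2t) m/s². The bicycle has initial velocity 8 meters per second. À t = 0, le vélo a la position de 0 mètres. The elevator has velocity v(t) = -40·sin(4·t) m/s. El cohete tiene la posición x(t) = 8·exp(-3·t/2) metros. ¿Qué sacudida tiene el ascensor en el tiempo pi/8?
Para resolver esto, necesitamos tomar 2 derivadas de nuestra ecuación de la velocidad v(t) = -40·sin(4·t). Derivando la velocidad, obtenemos la aceleración: a(t) = -160·cos(4·t). Derivando la aceleración, obtenemos la sacudida: j(t) = 640·sin(4·t). Usando j(t) = 640·sin(4·t) y sustituyendo t = pi/8, encontramos j = 640.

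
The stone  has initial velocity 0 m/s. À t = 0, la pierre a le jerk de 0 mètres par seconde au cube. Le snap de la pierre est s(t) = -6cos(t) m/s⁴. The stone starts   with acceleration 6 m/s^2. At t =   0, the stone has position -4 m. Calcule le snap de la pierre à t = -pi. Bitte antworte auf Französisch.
Nous avons le snap s(t) = -6·cos(t). En substituant t = -pi: s(-pi) = 6.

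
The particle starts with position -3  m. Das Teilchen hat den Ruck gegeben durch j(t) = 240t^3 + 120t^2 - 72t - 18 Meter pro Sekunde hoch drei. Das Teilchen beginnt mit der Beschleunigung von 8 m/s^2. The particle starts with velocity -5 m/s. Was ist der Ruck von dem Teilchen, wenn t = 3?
Wir haben den Ruck j(t) = 240·t^3 + 120·t^2 - 72·t - 18. Durch Einsetzen von t = 3: j(3) = 7326.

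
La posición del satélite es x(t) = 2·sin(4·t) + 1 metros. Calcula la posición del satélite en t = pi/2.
Usando x(t) = 2·sin(4·t) + 1 y sustituyendo t = pi/2, encontramos x = 1.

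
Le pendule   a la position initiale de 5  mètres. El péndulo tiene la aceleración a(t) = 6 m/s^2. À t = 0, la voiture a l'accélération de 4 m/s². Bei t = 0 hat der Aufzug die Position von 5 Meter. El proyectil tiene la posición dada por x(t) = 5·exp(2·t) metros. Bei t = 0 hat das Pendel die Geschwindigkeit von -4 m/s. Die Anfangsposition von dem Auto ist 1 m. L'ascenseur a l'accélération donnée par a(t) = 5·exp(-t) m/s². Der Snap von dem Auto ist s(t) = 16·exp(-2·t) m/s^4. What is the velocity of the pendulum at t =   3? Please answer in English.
Starting from acceleration a(t) = 6, we take 1 integral. The integral of acceleration is velocity. Using v(0) = -4, we get v(t) = 6·t - 4. We have velocity v(t) = 6·t - 4. Substituting t = 3: v(3) = 14.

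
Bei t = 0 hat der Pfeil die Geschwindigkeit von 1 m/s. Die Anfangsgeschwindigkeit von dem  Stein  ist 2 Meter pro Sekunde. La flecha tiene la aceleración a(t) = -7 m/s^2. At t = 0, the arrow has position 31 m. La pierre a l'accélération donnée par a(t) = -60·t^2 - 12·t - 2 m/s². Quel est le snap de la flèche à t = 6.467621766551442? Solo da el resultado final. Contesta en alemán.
Die Antwort ist 0.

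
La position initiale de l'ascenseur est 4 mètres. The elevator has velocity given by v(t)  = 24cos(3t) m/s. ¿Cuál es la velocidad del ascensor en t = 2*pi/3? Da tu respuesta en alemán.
Wir haben die Geschwindigkeit v(t) = 24·cos(3·t). Durch Einsetzen von t = 2*pi/3: v(2*pi/3) = 24.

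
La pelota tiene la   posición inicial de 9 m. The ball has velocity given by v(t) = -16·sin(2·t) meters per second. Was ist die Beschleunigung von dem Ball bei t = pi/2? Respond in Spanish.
Partiendo de la velocidad v(t) = -16·sin(2·t), tomamos 1 derivada. La derivada de la velocidad da la aceleración: a(t) = -32·cos(2·t). Usando a(t) = -32·cos(2·t) y sustituyendo t = pi/2, encontramos a = 32.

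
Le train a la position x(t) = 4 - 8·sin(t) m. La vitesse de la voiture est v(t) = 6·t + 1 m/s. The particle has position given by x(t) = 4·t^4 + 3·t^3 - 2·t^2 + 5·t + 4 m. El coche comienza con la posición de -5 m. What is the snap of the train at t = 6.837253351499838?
To solve this, we need to take 4 derivatives of our position equation x(t) = 4 - 8·sin(t). Taking d/dt of x(t), we find v(t) = -8·cos(t). Differentiating velocity, we get acceleration: a(t) = 8·sin(t). The derivative of acceleration gives jerk: j(t) = 8·cos(t). Differentiating jerk, we get snap: s(t) = -8·sin(t). We have snap s(t) = -8·sin(t). Substituting t = 6.837253351499838: s(6.837253351499838) = -4.20920801551530.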